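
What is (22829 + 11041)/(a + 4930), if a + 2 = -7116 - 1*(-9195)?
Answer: 33870/7007 ≈ 4.8337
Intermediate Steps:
a = 2077 (a = -2 + (-7116 - 1*(-9195)) = -2 + (-7116 + 9195) = -2 + 2079 = 2077)
(22829 + 11041)/(a + 4930) = (22829 + 11041)/(2077 + 4930) = 33870/7007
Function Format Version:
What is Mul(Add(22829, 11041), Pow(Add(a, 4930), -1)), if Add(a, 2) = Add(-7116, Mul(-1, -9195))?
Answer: Rational(33870, 7007) ≈ 4.8337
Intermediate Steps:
a = 2077 (a = Add(-2, Add(-7116, Mul(-1, -9195))) = Add(-2, Add(-7116, 9195)) = Add(-2, 2079) = 2077)
Mul(Add(22829, 11041), Pow(Add(a, 4930), -1)) = Mul(Add(22829, 11041), Pow(Add(2077, 4930), -1)) = Mul(33870, Pow(7007, -1)) = Mul(33870, Rational(1, 7007)) = Rational(33870, 7007)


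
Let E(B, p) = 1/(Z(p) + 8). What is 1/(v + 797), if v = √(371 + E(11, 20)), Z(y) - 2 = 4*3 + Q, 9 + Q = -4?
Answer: 7173/5713541 - 6*√835/5713541 ≈ 0.0012251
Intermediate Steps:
Q = -13 (Q = -9 - 4 = -13)
Z(y) = 1 (Z(y) = 2 + (4*3 - 13) = 2 + (12 - 13) = 2 - 1 = 1)
E(B, p) = ⅑ (E(B, p) = 1/(1 + 8) = 1/9 = ⅑)
v = 2*√835/3 (v = √(371 + ⅑) = √(3340/9) = 2*√835/3 ≈ 19.264)
1/(v + 797) = 1/(2*√835/3 + 797) = 1/(797 + 2*√835/3)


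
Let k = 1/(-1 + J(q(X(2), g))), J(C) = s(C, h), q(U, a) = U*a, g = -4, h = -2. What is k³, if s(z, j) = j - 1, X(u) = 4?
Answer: -1/64 ≈ -0.015625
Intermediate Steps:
s(z, j) = -1 + j
J(C) = -3 (J(C) = -1 - 2 = -3)
k = -¼ (k = 1/(-1 - 3) = 1/(-4) = -¼ ≈ -0.25000)
k³ = (-¼)³ = -1/64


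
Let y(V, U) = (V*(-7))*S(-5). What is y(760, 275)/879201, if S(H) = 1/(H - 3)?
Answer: 665/879201 ≈ 0.00075637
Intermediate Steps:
S(H) = 1/(-3 + H)
y(V, U) = 7*V/8 (y(V, U) = (V*(-7))/(-3 - 5) = -7*V/(-8) = -7*V*(-⅛) = 7*V/8)
y(760, 275)/879201 = ((7/8)*760)/879201 = 665*(1/879201) = 665/879201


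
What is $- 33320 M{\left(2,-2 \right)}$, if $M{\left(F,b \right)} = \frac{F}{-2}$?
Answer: $33320$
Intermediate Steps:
$M{\left(F,b \right)} = - \frac{F}{2}$ ($M{\left(F,b \right)} = F \left(- \frac{1}{2}\right) = - \frac{F}{2}$)
$- 33320 M{\left(2,-2 \right)} = - 33320 \left(\left(- \frac{1}{2}\right) 2\right) = \left(-33320\right) \left(-1\right) = 33320$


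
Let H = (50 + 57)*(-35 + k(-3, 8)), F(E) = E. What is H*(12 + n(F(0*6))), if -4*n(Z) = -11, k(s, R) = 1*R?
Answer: -170451/4 ≈ -42613.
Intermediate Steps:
k(s, R) = R
n(Z) = 11/4 (n(Z) = -¼*(-11) = 11/4)
H = -2889 (H = (50 + 57)*(-35 + 8) = 107*(-27) = -2889)
H*(12 + n(F(0*6))) = -2889*(12 + 11/4) = -2889*59/4 = -170451/4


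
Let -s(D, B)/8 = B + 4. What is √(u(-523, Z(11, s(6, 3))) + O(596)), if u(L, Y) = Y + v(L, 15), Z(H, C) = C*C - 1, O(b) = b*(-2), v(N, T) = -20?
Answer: √1923 ≈ 43.852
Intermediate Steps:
s(D, B) = -32 - 8*B (s(D, B) = -8*(B + 4) = -8*(4 + B) = -32 - 8*B)
O(b) = -2*b
Z(H, C) = -1 + C² (Z(H, C) = C² - 1 = -1 + C²)
u(L, Y) = -20 + Y (u(L, Y) = Y - 20 = -20 + Y)
√(u(-523, Z(11, s(6, 3))) + O(596)) = √((-20 + (-1 + (-32 - 8*3)²)) - 2*596) = √((-20 + (-1 + (-32 - 24)²)) - 1192) = √((-20 + (-1 + (-56)²)) - 1192) = √((-20 + (-1 + 3136)) - 1192) = √((-20 + 3135) - 1192) = √(3115 - 1192) = √1923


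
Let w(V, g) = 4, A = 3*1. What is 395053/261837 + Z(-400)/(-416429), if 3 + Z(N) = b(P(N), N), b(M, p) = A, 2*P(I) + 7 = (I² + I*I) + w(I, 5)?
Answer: 395053/261837 ≈ 1.5088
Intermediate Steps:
A = 3
P(I) = -3/2 + I² (P(I) = -7/2 + ((I² + I*I) + 4)/2 = -7/2 + ((I² + I²) + 4)/2 = -7/2 + (2*I² + 4)/2 = -7/2 + (4 + 2*I²)/2 = -7/2 + (2 + I²) = -3/2 + I²)
b(M, p) = 3
Z(N) = 0 (Z(N) = -3 + 3 = 0)
395053/261837 + Z(-400)/(-416429) = 395053/261837 + 0/(-416429) = 395053*(1/261837) + 0*(-1/416429) = 395053/261837 + 0 = 395053/261837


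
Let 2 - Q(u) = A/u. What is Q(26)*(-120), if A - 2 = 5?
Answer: -2700/13 ≈ -207.69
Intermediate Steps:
A = 7 (A = 2 + 5 = 7)
Q(u) = 2 - 7/u
Q(26)*(-120) = (2 - 7/26)*(-120) = (45/26)*(-120) = -2700/13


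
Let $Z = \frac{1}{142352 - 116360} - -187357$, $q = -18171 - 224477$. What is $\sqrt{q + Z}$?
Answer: $\frac{i \sqrt{2874247342}}{228} \approx 235.14 i$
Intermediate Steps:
$q = -242648$ ($q = -18171 - 224477 = -242648$)
$Z = \frac{4869783145}{25992}$ ($Z = \frac{1}{25992} + 187357 = \frac{4869783145}{25992} \approx 1.8736 \cdot 10^{5}$)
$\sqrt{q + Z} = \sqrt{-242648 + \frac{4869783145}{25992}} = \sqrt{- \frac{1437123671}{25992}} = \frac{i \sqrt{2874247342}}{228}$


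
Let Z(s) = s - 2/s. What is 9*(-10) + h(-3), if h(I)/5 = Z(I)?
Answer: -305/3 ≈ -101.67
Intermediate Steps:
h(I) = -10/I + 5*I (h(I) = 5*(I - 2/I) = -10/I + 5*I)
9*(-10) + h(-3) = 9*(-10) + (-10/(-3) + 5*(-3)) = -90 + (-10*(-⅓) - 15) = -90 + (10/3 - 15) = -90 - 35/3 = -305/3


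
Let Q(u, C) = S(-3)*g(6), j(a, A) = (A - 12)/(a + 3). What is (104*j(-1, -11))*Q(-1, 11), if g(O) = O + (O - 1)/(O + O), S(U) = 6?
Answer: -46046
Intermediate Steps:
j(a, A) = (-12 + A)/(3 + a)
g(O) = O + (-1 + O)/(2*O) (g(O) = O + (-1 + O)/((2*O)) = O + (-1 + O)*(1/(2*O)) = O + (-1 + O)/(2*O))
Q(u, C) = 77/2 (Q(u, C) = 6*(1/2 + 6 - 1/2/6) = 6*(1/2 + 6 - 1/2*1/6) = 6*(1/2 + 6 - 1/12) = 6*(77/12) = 77/2)
(104*j(-1, -11))*Q(-1, 11) = (104*((-12 - 11)/(3 - 1)))*(77/2) = (104*(-23/2))*(77/2) = -1196*77/2 = -46046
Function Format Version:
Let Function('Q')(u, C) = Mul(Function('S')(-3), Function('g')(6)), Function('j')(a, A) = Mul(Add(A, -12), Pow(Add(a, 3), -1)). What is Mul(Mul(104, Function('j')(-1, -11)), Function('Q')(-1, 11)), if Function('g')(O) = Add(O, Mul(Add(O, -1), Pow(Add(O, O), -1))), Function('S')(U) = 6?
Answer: -46046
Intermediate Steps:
Function('j')(a, A) = Mul(Pow(Add(3, a), -1), Add(-12, A)) (Function('j')(a, A) = Mul(Add(-12, A), Pow(Add(3, a), -1)) = Mul(Pow(Add(3, a), -1), Add(-12, A)))
Function('g')(O) = Add(O, Mul(Rational(1, 2), Pow(O, -1), Add(-1, O))) (Function('g')(O) = Add(O, Mul(Add(-1, O), Pow(Mul(2, O), -1))) = Add(O, Mul(Add(-1, O), Mul(Rational(1, 2), Pow(O, -1)))) = Add(O, Mul(Rational(1, 2), Pow(O, -1), Add(-1, O))))
Function('Q')(u, C) = Rational(77, 2) (Function('Q')(u, C) = Mul(6, Add(Rational(1, 2), 6, Mul(Rational(-1, 2), Pow(6, -1)))) = Mul(6, Add(Rational(1, 2), 6, Mul(Rational(-1, 2), Rational(1, 6)))) = Mul(6, Add(Rational(1, 2), 6, Rational(-1, 12))) = Mul(6, Rational(77, 12)) = Rational(77, 2))
Mul(Mul(104, Function('j')(-1, -11)), Function('Q')(-1, 11)) = Mul(Mul(104, Mul(Pow(Add(3, -1), -1), Add(-12, -11))), Rational(77, 2)) = Mul(Mul(104, Mul(Pow(2, -1), -23)), Rational(77, 2)) = Mul(Mul(104, Mul(Rational(1, 2), -23)), Rational(77, 2)) = Mul(Mul(104, Rational(-23, 2)), Rational(77, 2)) = Mul(-1196, Rational(77, 2)) = -46046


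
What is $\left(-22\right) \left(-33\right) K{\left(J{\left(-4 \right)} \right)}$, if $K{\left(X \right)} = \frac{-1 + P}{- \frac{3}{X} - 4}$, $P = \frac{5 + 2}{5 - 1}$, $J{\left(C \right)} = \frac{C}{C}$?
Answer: $- \frac{1089}{14} \approx -77.786$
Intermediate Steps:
$J{\left(C \right)} = 1$
$P = \frac{7}{4} \approx 1.75$
$K{\left(X \right)} = \frac{3}{4 \left(-4 - \frac{3}{X}\right)}$ ($K{\left(X \right)} = \frac{-1 + \frac{7}{4}}{- \frac{3}{X} - 4} = \frac{3}{4 \left(-4 - \frac{3}{X}\right)}$)
$\left(-22\right) \left(-33\right) K{\left(J{\left(-4 \right)} \right)} = \left(-22\right) \left(-33\right) \left(\left(-3\right) 1 \frac{1}{12 + 16 \cdot 1}\right) = 726 \left(\left(-3\right) 1 \frac{1}{12 + 16}\right) = 726 \left(\left(-3\right) 1 \cdot \frac{1}{28}\right) = 726 \left(- \frac{3}{28}\right) = - \frac{1089}{14}$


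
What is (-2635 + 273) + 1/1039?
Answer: -2454117/1039 ≈ -2362.0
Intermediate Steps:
(-2635 + 273) + 1/1039 = -2362 + 1/1039 = -2454117/1039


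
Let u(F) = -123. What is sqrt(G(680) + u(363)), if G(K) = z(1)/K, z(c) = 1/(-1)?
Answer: I*sqrt(14218970)/340 ≈ 11.091*I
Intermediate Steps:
z(c) = -1
G(K) = -1/K
sqrt(G(680) + u(363)) = sqrt(-1/680 - 123) = sqrt(-83641/680) = I*sqrt(14218970)/340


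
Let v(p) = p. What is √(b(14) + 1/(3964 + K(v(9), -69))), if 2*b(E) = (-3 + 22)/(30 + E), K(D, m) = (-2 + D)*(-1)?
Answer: √6552641634/174108 ≈ 0.46493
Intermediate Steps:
K(D, m) = 2 - D
b(E) = 19/(2*(30 + E)) (b(E) = ((-3 + 22)/(30 + E))/2 = (19/(30 + E))/2 = 19/(2*(30 + E)))
√(b(14) + 1/(3964 + K(v(9), -69))) = √(19/(2*(30 + 14)) + 1/(3964 + (2 - 1*9))) = √((19/2)/44 + 1/(3964 + (2 - 9))) = √((19/2)*(1/44) + 1/(3964 - 7)) = √(19/88 + 1/3957) = √(75271/348216) = √6552641634/174108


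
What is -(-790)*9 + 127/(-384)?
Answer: 2730113/384 ≈ 7109.7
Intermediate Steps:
-(-790)*9 + 127/(-384) = -158*(-45) + 127*(-1/384) = 7110 - 127/384 = 2730113/384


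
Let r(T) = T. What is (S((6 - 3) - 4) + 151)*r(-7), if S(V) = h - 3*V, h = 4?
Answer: -1106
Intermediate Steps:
S(V) = 4 - 3*V
(S((6 - 3) - 4) + 151)*r(-7) = ((4 - 3*((6 - 3) - 4)) + 151)*(-7) = ((4 - 3*(3 - 4)) + 151)*(-7) = ((4 - 3*(-1)) + 151)*(-7) = ((4 + 3) + 151)*(-7) = (7 + 151)*(-7) = 158*(-7) = -1106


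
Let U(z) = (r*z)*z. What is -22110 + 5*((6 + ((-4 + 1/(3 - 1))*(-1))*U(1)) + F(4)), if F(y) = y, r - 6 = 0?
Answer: -21955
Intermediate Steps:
r = 6 (r = 6 + 0 = 6)
U(z) = 6*z**2 (U(z) = (6*z)*z = 6*z**2)
-22110 + 5*((6 + ((-4 + 1/(3 - 1))*(-1))*U(1)) + F(4)) = -22110 + 5*((6 + ((-4 + 1/(3 - 1))*(-1))*(6*1**2)) + 4) = -22110 + 5*((6 + ((-4 + 1/2)*(-1))*(6*1)) + 4) = -22110 + 5*((6 + ((-4 + 1/2)*(-1))*6) + 4) = -22110 + 5*((6 - 7/2*(-1)*6) + 4) = -22110 + 5*((6 + (7/2)*6) + 4) = -22110 + 5*((6 + 21) + 4) = -22110 + 5*(27 + 4) = -22110 + 5*31 = -22110 + 155 = -21955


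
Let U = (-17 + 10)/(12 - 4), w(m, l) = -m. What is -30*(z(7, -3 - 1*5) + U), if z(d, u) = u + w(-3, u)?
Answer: 705/4 ≈ 176.25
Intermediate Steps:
U = -7/8 ≈ -0.87500
z(d, u) = 3 + u (z(d, u) = u - 1*(-3) = u + 3 = 3 + u)
-30*(z(7, -3 - 1*5) + U) = -30*((3 + (-3 - 1*5)) - 7/8) = -30*((3 + (-3 - 5)) - 7/8) = -30*((3 - 8) - 7/8) = -30*(-5 - 7/8) = -30*(-47)/8 = -1*(-705/4) = 705/4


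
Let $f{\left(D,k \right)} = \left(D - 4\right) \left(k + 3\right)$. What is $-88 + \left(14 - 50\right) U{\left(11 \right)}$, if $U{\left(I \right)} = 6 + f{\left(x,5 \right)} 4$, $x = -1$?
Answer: $5456$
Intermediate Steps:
$f{\left(D,k \right)} = \left(-4 + D\right) \left(3 + k\right)$
$U{\left(I \right)} = -154$ ($U{\left(I \right)} = 6 + \left(-12 - 20 + 3 \left(-1\right) - 5\right) 4 = 6 + \left(-12 - 20 - 3 - 5\right) 4 = 6 - 160 = -154$)
$-88 + \left(14 - 50\right) U{\left(11 \right)} = -88 + \left(14 - 50\right) \left(-154\right) = -88 - -5544 = -88 + 5544 = 5456$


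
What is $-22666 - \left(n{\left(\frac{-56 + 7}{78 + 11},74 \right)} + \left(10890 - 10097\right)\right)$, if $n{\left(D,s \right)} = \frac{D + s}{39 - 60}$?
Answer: $- \frac{14612778}{623} \approx -23456.0$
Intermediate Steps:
$n{\left(D,s \right)} = - \frac{D}{21} - \frac{s}{21}$ ($n{\left(D,s \right)} = \frac{D + s}{-21} = \left(D + s\right) \left(- \frac{1}{21}\right) = - \frac{D}{21} - \frac{s}{21}$)
$-22666 - \left(n{\left(\frac{-56 + 7}{78 + 11},74 \right)} + \left(10890 - 10097\right)\right) = -22666 - \left(\left(- \frac{\left(-56 + 7\right) \frac{1}{78 + 11}}{21} - \frac{74}{21}\right) + \left(10890 - 10097\right)\right) = -22666 - \left(\left(- \frac{\left(-49\right) \frac{1}{89}}{21} - \frac{74}{21}\right) + \left(10890 - 10097\right)\right) = -22666 - \left(\left(- \frac{\left(-49\right) \frac{1}{89}}{21} - \frac{74}{21}\right) + 793\right) = -22666 - \left(\left(\left(- \frac{1}{21}\right) \left(- \frac{49}{89}\right) - \frac{74}{21}\right) + 793\right) = -22666 - \left(\left(\frac{7}{267} - \frac{74}{21}\right) + 793\right) = -22666 - \left(- \frac{2179}{623} + 793\right) = -22666 - \frac{491860}{623} = - \frac{14612778}{623}$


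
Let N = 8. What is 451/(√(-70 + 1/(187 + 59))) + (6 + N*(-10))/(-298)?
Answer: 37/149 - 451*I*√4235874/17219 ≈ 0.24832 - 53.906*I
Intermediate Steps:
451/(√(-70 + 1/(187 + 59))) + (6 + N*(-10))/(-298) = 451/(√(-70 + 1/(187 + 59))) + (6 + 8*(-10))/(-298) = 451/(√(-70 + 1/246)) + (6 - 80)*(-1/298) = 451/(√(-70 + 1/246)) - 74*(-1/298) = 451/(√(-17219/246)) + 37/149 = 451/((I*√4235874/246)) + 37/149 = 451*(-I*√4235874/17219) + 37/149 = -451*I*√4235874/17219 + 37/149 = 37/149 - 451*I*√4235874/17219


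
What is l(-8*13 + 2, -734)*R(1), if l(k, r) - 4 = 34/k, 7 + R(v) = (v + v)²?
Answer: -11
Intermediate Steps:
R(v) = -7 + 4*v² (R(v) = -7 + (v + v)² = -7 + (2*v)² = -7 + 4*v²)
l(k, r) = 4 + 34/k
l(-8*13 + 2, -734)*R(1) = (4 + 34/(-8*13 + 2))*(-7 + 4*1²) = (4 + 34/(-104 + 2))*(-7 + 4*1) = (4 + 34/(-102))*(-7 + 4) = (4 + 34*(-1/102))*(-3) = (4 - ⅓)*(-3) = (11/3)*(-3) = -11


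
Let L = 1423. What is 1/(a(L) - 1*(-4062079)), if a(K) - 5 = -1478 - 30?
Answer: 1/4060576 ≈ 2.4627e-7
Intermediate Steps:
a(K) = -1503 (a(K) = 5 + (-1478 - 30) = 5 - 1508 = -1503)
1/(a(L) - 1*(-4062079)) = 1/(-1503 - 1*(-4062079)) = 1/(-1503 + 4062079) = 1/4060576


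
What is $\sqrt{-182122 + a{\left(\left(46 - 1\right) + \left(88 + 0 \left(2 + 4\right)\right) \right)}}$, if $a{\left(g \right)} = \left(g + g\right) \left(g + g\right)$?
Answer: $3 i \sqrt{12374} \approx 333.72 i$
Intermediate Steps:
$a{\left(g \right)} = 4 g^{2}$ ($a{\left(g \right)} = 2 g 2 g = 4 g^{2}$)
$\sqrt{-182122 + a{\left(\left(46 - 1\right) + \left(88 + 0 \left(2 + 4\right)\right) \right)}} = \sqrt{-182122 + 4 \left(\left(46 - 1\right) + \left(88 + 0 \left(2 + 4\right)\right)\right)^{2}} = \sqrt{-182122 + 4 \left(45 + \left(88 + 0 \cdot 6\right)\right)^{2}} = \sqrt{-182122 + 4 \left(45 + \left(88 + 0\right)\right)^{2}} = \sqrt{-182122 + 4 \left(45 + 88\right)^{2}} = \sqrt{-182122 + 4 \cdot 133^{2}} = \sqrt{-182122 + 4 \cdot 17689} = \sqrt{-182122 + 70756} = \sqrt{-111366} = 3 i \sqrt{12374}$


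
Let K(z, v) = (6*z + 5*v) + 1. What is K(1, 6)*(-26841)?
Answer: -993117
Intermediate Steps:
K(z, v) = 1 + 5*v + 6*z (K(z, v) = (5*v + 6*z) + 1 = 1 + 5*v + 6*z)
K(1, 6)*(-26841) = (1 + 5*6 + 6*1)*(-26841) = (1 + 30 + 6)*(-26841) = 37*(-26841) = -993117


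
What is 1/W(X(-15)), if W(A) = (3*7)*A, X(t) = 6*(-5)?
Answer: -1/630 ≈ -0.0015873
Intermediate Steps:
X(t) = -30
W(A) = 21*A
1/W(X(-15)) = 1/(21*(-30)) = 1/(-630) = -1/630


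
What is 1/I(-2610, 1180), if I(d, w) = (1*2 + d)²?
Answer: 1/6801664 ≈ 1.4702e-7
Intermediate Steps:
I(d, w) = (2 + d)²
1/I(-2610, 1180) = 1/((2 - 2610)²) = 1/((-2608)²) = 1/6801664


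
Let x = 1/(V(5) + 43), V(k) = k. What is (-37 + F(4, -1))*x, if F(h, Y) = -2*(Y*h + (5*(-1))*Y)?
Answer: -13/16 ≈ -0.81250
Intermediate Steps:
x = 1/48 (x = 1/(5 + 43) = 1/48 ≈ 0.020833)
F(h, Y) = 10*Y - 2*Y*h (F(h, Y) = -2*(Y*h - 5*Y) = -2*(-5*Y + Y*h) = 10*Y - 2*Y*h)
(-37 + F(4, -1))*x = (-37 + 2*(-1)*(5 - 1*4))*(1/48) = (-37 + 2*(-1)*(5 - 4))*(1/48) = (-37 + 2*(-1)*1)*(1/48) = (-37 - 2)*(1/48) = -39*1/48 = -13/16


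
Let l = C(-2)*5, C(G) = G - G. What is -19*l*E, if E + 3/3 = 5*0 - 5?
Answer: 0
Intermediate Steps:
C(G) = 0
E = -6 (E = -1 + (5*0 - 5) = -1 + (0 - 5) = -1 - 5 = -6)
l = 0 (l = 0*5 = 0)
-19*l*E = -0*(-6) = -19*0 = 0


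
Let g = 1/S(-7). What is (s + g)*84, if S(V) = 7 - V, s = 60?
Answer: 5046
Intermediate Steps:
g = 1/14 (g = 1/(7 - 1*(-7)) = 1/(7 + 7) = 1/14 ≈ 0.071429)
(s + g)*84 = (60 + 1/14)*84 = (841/14)*84 = 5046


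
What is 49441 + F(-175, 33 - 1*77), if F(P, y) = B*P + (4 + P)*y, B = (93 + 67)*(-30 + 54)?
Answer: -615035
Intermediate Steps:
B = 3840 (B = 160*24 = 3840)
F(P, y) = 3840*P + y*(4 + P) (F(P, y) = 3840*P + (4 + P)*y = 3840*P + y*(4 + P))
49441 + F(-175, 33 - 1*77) = 49441 + (4*(33 - 1*77) + 3840*(-175) - 175*(33 - 1*77)) = 49441 + (4*(33 - 77) - 672000 - 175*(33 - 77)) = 49441 + (4*(-44) - 672000 - 175*(-44)) = 49441 + (-176 - 672000 + 7700) = 49441 - 664476 = -615035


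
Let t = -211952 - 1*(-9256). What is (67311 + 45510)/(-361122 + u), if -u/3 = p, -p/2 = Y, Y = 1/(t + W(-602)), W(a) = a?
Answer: -3822713943/12235896727 ≈ -0.31242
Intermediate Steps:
t = -202696 (t = -211952 + 9256 = -202696)
Y = -1/203298 (Y = 1/(-202696 - 602) = 1/(-203298) = -1/203298 ≈ -4.9189e-6)
p = 1/101649 (p = -2*(-1/203298) = 1/101649 ≈ 9.8378e-6)
u = -1/33883 (u = -3*1/101649 = -1/33883 ≈ -2.9513e-5)
(67311 + 45510)/(-361122 + u) = (67311 + 45510)/(-361122 - 1/33883) = 112821/(-12235896727/33883) = 112821*(-33883/12235896727) = -3822713943/12235896727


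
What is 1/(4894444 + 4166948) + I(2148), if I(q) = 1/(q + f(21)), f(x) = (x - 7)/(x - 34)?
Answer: 58913003/126451725360 ≈ 0.00046589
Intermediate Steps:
f(x) = (-7 + x)/(-34 + x)
I(q) = 1/(-14/13 + q) (I(q) = 1/(q + (-7 + 21)/(-34 + 21)) = 1/(q + 14/(-13)) = 1/(q - 1/13*14) = 1/(q - 14/13) = 1/(-14/13 + q))
1/(4894444 + 4166948) + I(2148) = 1/(4894444 + 4166948) + 13/(-14 + 13*2148) = 1/9061392 + 13/(-14 + 27924) = 1/9061392 + 13/27910 = 58913003/126451725360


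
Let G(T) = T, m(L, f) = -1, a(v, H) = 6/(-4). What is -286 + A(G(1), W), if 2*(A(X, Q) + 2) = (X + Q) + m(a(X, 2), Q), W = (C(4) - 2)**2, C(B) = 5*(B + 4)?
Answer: 434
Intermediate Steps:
a(v, H) = -3/2 (a(v, H) = 6*(-1/4) = -3/2)
C(B) = 20 + 5*B (C(B) = 5*(4 + B) = 20 + 5*B)
W = 1444 (W = ((20 + 5*4) - 2)**2 = ((20 + 20) - 2)**2 = (40 - 2)**2 = 38**2 = 1444)
A(X, Q) = -5/2 + Q/2 + X/2 (A(X, Q) = -2 + ((X + Q) - 1)/2 = -2 + ((Q + X) - 1)/2 = -2 + (-1 + Q + X)/2 = -2 + (-1/2 + Q/2 + X/2) = -5/2 + Q/2 + X/2)
-286 + A(G(1), W) = -286 + (-5/2 + (1/2)*1444 + (1/2)*1) = -286 + (-5/2 + 722 + 1/2) = -286 + 720 = 434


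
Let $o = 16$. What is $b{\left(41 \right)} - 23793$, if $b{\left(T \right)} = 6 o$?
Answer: $-23697$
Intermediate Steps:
$b{\left(T \right)} = 96$ ($b{\left(T \right)} = 6 \cdot 16 = 96$)
$b{\left(41 \right)} - 23793 = 96 - 23793 = -23697$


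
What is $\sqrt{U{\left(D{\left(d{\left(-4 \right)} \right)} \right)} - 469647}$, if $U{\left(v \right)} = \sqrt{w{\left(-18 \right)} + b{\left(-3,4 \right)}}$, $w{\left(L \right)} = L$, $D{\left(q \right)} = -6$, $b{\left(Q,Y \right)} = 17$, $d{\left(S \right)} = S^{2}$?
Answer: $\sqrt{-469647 + i} \approx 0.0007 + 685.31 i$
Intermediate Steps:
$U{\left(v \right)} = i$ ($U{\left(v \right)} = \sqrt{-18 + 17} = \sqrt{-1} = i$)
$\sqrt{U{\left(D{\left(d{\left(-4 \right)} \right)} \right)} - 469647} = \sqrt{i - 469647} = \sqrt{-469647 + i}$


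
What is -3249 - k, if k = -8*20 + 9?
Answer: -3098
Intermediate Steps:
k = -151 (k = -160 + 9 = -151)
-3249 - k = -3249 - 1*(-151) = -3249 + 151 = -3098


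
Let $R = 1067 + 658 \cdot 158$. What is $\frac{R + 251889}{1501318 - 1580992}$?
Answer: $- \frac{178460}{39837} \approx -4.4798$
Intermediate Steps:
$R = 105031$ ($R = 1067 + 103964 = 105031$)
$\frac{R + 251889}{1501318 - 1580992} = \frac{105031 + 251889}{1501318 - 1580992} = \frac{356920}{-79674} = 356920 \left(- \frac{1}{79674}\right) = - \frac{178460}{39837}$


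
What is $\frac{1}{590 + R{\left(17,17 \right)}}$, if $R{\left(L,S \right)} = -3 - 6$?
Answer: $\frac{1}{581} \approx 0.0017212$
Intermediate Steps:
$R{\left(L,S \right)} = -9$ ($R{\left(L,S \right)} = -3 - 6 = -9$)
$\frac{1}{590 + R{\left(17,17 \right)}} = \frac{1}{590 - 9} = \frac{1}{581}$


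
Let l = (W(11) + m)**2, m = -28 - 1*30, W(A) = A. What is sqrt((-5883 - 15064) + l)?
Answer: 3*I*sqrt(2082) ≈ 136.89*I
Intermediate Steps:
m = -58 (m = -28 - 30 = -58)
l = 2209 (l = (11 - 58)**2 = (-47)**2 = 2209)
sqrt((-5883 - 15064) + l) = sqrt((-5883 - 15064) + 2209) = sqrt(-20947 + 2209) = sqrt(-18738) = 3*I*sqrt(2082)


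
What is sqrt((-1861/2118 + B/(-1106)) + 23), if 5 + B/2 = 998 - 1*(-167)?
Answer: sqrt(27469219777566)/1171254 ≈ 4.4748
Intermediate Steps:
B = 2320 (B = -10 + 2*(998 - 1*(-167)) = -10 + 2*(998 + 167) = -10 + 2*1165 = -10 + 2330 = 2320)
sqrt((-1861/2118 + B/(-1106)) + 23) = sqrt((-1861/2118 + 2320/(-1106)) + 23) = sqrt((-1861*1/2118 + 2320*(-1/1106)) + 23) = sqrt((-1861/2118 - 1160/553) + 23) = sqrt(-3486013/1171254 + 23) = sqrt(23452829/1171254) = sqrt(27469219777566)/1171254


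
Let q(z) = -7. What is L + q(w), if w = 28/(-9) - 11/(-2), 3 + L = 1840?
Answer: 1830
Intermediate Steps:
L = 1837 (L = -3 + 1840 = 1837)
w = 43/18 (w = 28*(-1/9) - 11*(-1/2) = -28/9 + 11/2 = 43/18 ≈ 2.3889)
L + q(w) = 1837 - 7 = 1830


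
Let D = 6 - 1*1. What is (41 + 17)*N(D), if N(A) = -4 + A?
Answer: 58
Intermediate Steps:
D = 5 (D = 6 - 1 = 5)
(41 + 17)*N(D) = (41 + 17)*(-4 + 5) = 58*1 = 58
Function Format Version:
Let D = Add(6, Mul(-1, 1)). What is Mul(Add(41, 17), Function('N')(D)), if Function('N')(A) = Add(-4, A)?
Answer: 58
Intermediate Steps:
D = 5 (D = Add(6, -1) = 5)
Mul(Add(41, 17), Function('N')(D)) = Mul(Add(41, 17), Add(-4, 5)) = Mul(58, 1) = 58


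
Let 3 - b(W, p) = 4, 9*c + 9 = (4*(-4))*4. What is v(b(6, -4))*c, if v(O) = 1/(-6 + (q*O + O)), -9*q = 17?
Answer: 73/46 ≈ 1.5870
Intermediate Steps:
q = -17/9 (q = -1/9*17 = -17/9 ≈ -1.8889)
c = -73/9 (c = -1 + ((4*(-4))*4)/9 = -1 + (-16*4)/9 = -1 + (1/9)*(-64) = -1 - 64/9 = -73/9 ≈ -8.1111)
b(W, p) = -1 (b(W, p) = 3 - 1*4 = 3 - 4 = -1)
v(O) = 1/(-6 - 8*O/9) (v(O) = 1/(-6 + (-17*O/9 + O)) = 1/(-6 - 8*O/9))
v(b(6, -4))*c = (9/(2*(-27 - 4*(-1))))*(-73/9) = (9/(2*(-27 + 4)))*(-73/9) = ((9/2)/(-23))*(-73/9) = ((9/2)*(-1/23))*(-73/9) = -9/46*(-73/9) = 73/46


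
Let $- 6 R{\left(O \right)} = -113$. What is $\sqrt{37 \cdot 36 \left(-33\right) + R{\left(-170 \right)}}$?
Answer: $\frac{i \sqrt{1581738}}{6} \approx 209.61 i$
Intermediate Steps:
$R{\left(O \right)} = \frac{113}{6}$ ($R{\left(O \right)} = \left(- \frac{1}{6}\right) \left(-113\right) = \frac{113}{6}$)
$\sqrt{37 \cdot 36 \left(-33\right) + R{\left(-170 \right)}} = \sqrt{37 \cdot 36 \left(-33\right) + \frac{113}{6}} = \sqrt{1332 \left(-33\right) + \frac{113}{6}} = \sqrt{-43956 + \frac{113}{6}} = \sqrt{- \frac{263623}{6}} = \frac{i \sqrt{1581738}}{6}$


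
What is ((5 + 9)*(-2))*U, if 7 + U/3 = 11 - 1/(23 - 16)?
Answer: -324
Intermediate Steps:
U = 81/7 (U = -21 + 3*(11 - 1/(23 - 16)) = -21 + 3*(11 - 1/7) = -21 + 3*(11 - 1*⅐) = -21 + 3*(11 - ⅐) = -21 + 3*(76/7) = -21 + 228/7 = 81/7 ≈ 11.571)
((5 + 9)*(-2))*U = ((5 + 9)*(-2))*(81/7) = (14*(-2))*(81/7) = -28*81/7 = -324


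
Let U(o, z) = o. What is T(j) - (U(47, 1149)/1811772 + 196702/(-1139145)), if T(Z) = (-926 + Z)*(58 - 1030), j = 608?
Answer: 212644877186510123/687957004980 ≈ 3.0910e+5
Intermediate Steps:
T(Z) = 900072 - 972*Z (T(Z) = (-926 + Z)*(-972) = 900072 - 972*Z)
T(j) - (U(47, 1149)/1811772 + 196702/(-1139145)) = (900072 - 972*608) - (47/1811772 + 196702/(-1139145)) = (900072 - 590976) - (47*(1/1811772) + 196702*(-1/1139145)) = 309096 - (47/1811772 - 196702/1139145) = 309096 - 1*(-118775212043/687957004980) = 309096 + 118775212043/687957004980 = 212644877186510123/687957004980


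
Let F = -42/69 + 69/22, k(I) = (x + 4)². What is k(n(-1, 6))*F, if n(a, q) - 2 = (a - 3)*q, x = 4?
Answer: 40928/253 ≈ 161.77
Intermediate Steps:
n(a, q) = 2 + q*(-3 + a) (n(a, q) = 2 + (a - 3)*q = 2 + (-3 + a)*q = 2 + q*(-3 + a))
k(I) = 64 (k(I) = (4 + 4)² = 8² = 64)
F = 1279/506 (F = -42*1/69 + 69*(1/22) = -14/23 + 69/22 = 1279/506 ≈ 2.5277)
k(n(-1, 6))*F = 64*(1279/506) = 40928/253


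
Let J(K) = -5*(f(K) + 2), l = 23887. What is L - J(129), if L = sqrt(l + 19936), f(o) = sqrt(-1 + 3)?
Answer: 10 + sqrt(43823) + 5*sqrt(2) ≈ 226.41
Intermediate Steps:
f(o) = sqrt(2)
L = sqrt(43823) (L = sqrt(23887 + 19936) = sqrt(43823) ≈ 209.34)
J(K) = -10 - 5*sqrt(2) (J(K) = -5*(sqrt(2) + 2) = -5*(2 + sqrt(2)) = -10 - 5*sqrt(2))
L - J(129) = sqrt(43823) - (-10 - 5*sqrt(2)) = sqrt(43823) + (10 + 5*sqrt(2)) = 10 + sqrt(43823) + 5*sqrt(2)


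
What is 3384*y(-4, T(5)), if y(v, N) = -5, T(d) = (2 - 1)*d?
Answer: -16920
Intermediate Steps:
T(d) = d (T(d) = 1*d = d)
3384*y(-4, T(5)) = 3384*(-5) = -16920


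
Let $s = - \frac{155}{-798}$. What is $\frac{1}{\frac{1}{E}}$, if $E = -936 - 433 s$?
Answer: $- \frac{814043}{798} \approx -1020.1$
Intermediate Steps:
$s = \frac{155}{798}$ ($s = \left(-155\right) \left(- \frac{1}{798}\right) = \frac{155}{798} \approx 0.19424$)
$E = - \frac{814043}{798}$ ($E = -936 - \frac{67115}{798} = - \frac{814043}{798} \approx -1020.1$)
$\frac{1}{\frac{1}{E}} = \frac{1}{\frac{1}{- \frac{814043}{798}}} = \frac{1}{- \frac{798}{814043}} = - \frac{814043}{798}$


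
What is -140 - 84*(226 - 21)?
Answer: -17360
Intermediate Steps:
-140 - 84*(226 - 21) = -140 - 84*205 = -140 - 17220 = -17360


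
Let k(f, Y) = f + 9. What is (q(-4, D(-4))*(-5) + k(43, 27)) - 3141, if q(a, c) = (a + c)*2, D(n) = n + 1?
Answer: -3019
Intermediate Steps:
D(n) = 1 + n
q(a, c) = 2*a + 2*c
k(f, Y) = 9 + f
(q(-4, D(-4))*(-5) + k(43, 27)) - 3141 = ((2*(-4) + 2*(1 - 4))*(-5) + (9 + 43)) - 3141 = ((-8 + 2*(-3))*(-5) + 52) - 3141 = ((-8 - 6)*(-5) + 52) - 3141 = (-14*(-5) + 52) - 3141 = (70 + 52) - 3141 = 122 - 3141 = -3019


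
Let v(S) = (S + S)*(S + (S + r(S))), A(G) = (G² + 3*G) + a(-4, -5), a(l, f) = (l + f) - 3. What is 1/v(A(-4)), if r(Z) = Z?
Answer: 1/384 ≈ 0.0026042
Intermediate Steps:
a(l, f) = -3 + f + l (a(l, f) = (f + l) - 3 = -3 + f + l)
A(G) = -12 + G² + 3*G (A(G) = (G² + 3*G) + (-3 - 5 - 4) = (G² + 3*G) - 12 = -12 + G² + 3*G)
v(S) = 6*S² (v(S) = (S + S)*(S + (S + S)) = (2*S)*(S + 2*S) = (2*S)*(3*S) = 6*S²)
1/v(A(-4)) = 1/(6*(-12 + (-4)² + 3*(-4))²) = 1/(6*(-12 + 16 - 12)²) = 1/(6*(-8)²) = 1/(6*64) = 1/384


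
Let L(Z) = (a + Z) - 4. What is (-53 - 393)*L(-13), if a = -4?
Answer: 9366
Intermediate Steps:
L(Z) = -8 + Z (L(Z) = (-4 + Z) - 4 = -8 + Z)
(-53 - 393)*L(-13) = (-53 - 393)*(-8 - 13) = -446*(-21) = 9366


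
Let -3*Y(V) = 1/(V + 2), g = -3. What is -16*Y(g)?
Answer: -16/3 ≈ -5.3333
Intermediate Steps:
Y(V) = -1/(3*(2 + V)) (Y(V) = -1/(3*(V + 2)) = -1/(3*(2 + V)))
-16*Y(g) = -(-16)/(6 + 3*(-3)) = -(-16)/(6 - 9) = -(-16)/(-3) = -(-16)*(-1)/3 = -16*1/3 = -16/3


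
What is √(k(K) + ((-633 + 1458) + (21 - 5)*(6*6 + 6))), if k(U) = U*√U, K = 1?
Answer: √1498 ≈ 38.704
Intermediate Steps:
k(U) = U^(3/2)
√(k(K) + ((-633 + 1458) + (21 - 5)*(6*6 + 6))) = √(1^(3/2) + ((-633 + 1458) + (21 - 5)*(6*6 + 6))) = √(1 + (825 + 16*(36 + 6))) = √(1 + (825 + 16*42)) = √(1 + (825 + 672)) = √(1 + 1497) = √1498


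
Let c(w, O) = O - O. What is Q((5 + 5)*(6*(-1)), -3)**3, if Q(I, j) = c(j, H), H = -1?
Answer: 0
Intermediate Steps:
c(w, O) = 0
Q(I, j) = 0
Q((5 + 5)*(6*(-1)), -3)**3 = 0**3 = 0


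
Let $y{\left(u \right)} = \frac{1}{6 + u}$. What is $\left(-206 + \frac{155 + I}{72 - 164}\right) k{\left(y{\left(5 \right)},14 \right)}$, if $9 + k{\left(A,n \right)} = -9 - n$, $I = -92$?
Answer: $\frac{152120}{23} \approx 6613.9$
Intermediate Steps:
$k{\left(A,n \right)} = -18 - n$ ($k{\left(A,n \right)} = -9 - \left(9 + n\right) = -18 - n$)
$\left(-206 + \frac{155 + I}{72 - 164}\right) k{\left(y{\left(5 \right)},14 \right)} = \left(-206 + \frac{155 - 92}{72 - 164}\right) \left(-18 - 14\right) = \left(-206 + \frac{63}{-92}\right) \left(-18 - 14\right) = \left(-206 + 63 \left(- \frac{1}{92}\right)\right) \left(-32\right) = \left(-206 - \frac{63}{92}\right) \left(-32\right) = \left(- \frac{19015}{92}\right) \left(-32\right) = \frac{152120}{23}$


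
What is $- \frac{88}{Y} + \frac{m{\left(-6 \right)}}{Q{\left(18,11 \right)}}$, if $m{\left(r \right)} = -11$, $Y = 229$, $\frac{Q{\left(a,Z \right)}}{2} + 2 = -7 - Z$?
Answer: $- \frac{1001}{9160} \approx -0.10928$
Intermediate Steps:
$Q{\left(a,Z \right)} = -18 - 2 Z$ ($Q{\left(a,Z \right)} = -4 + 2 \left(-7 - Z\right) = -4 - \left(14 + 2 Z\right) = -18 - 2 Z$)
$- \frac{88}{Y} + \frac{m{\left(-6 \right)}}{Q{\left(18,11 \right)}} = - \frac{88}{229} - \frac{11}{-18 - 22} = \left(-88\right) \frac{1}{229} - \frac{11}{-18 - 22} = - \frac{88}{229} - \frac{11}{-40} = - \frac{88}{229} - - \frac{11}{40} = - \frac{88}{229} + \frac{11}{40} = - \frac{1001}{9160}$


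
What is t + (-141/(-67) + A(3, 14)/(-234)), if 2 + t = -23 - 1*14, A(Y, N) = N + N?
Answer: -290162/7839 ≈ -37.015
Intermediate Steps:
A(Y, N) = 2*N
t = -39 (t = -2 + (-23 - 1*14) = -2 + (-23 - 14) = -2 - 37 = -39)
t + (-141/(-67) + A(3, 14)/(-234)) = -39 + (-141/(-67) + (2*14)/(-234)) = -39 + (-141*(-1/67) + 28*(-1/234)) = -39 + (141/67 - 14/117) = -39 + 15559/7839 = -290162/7839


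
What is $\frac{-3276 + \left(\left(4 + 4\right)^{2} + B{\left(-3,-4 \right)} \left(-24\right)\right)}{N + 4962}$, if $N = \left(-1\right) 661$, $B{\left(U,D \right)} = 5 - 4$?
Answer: $- \frac{3236}{4301} \approx -0.75238$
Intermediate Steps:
$B{\left(U,D \right)} = 1$ ($B{\left(U,D \right)} = 5 - 4 = 1$)
$N = -661$
$\frac{-3276 + \left(\left(4 + 4\right)^{2} + B{\left(-3,-4 \right)} \left(-24\right)\right)}{N + 4962} = \frac{-3276 + \left(\left(4 + 4\right)^{2} + 1 \left(-24\right)\right)}{-661 + 4962} = \frac{-3276 - \left(24 - 8^{2}\right)}{4301} = \left(-3276 + \left(64 - 24\right)\right) \frac{1}{4301} = \left(-3276 + 40\right) \frac{1}{4301} = \left(-3236\right) \frac{1}{4301} = - \frac{3236}{4301}$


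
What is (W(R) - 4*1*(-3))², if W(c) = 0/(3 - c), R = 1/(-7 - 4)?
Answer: 144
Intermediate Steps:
R = -1/11 (R = 1/(-11) = -1/11 ≈ -0.090909)
W(c) = 0
(W(R) - 4*1*(-3))² = (0 - 4*1*(-3))² = (0 - 4*(-3))² = (0 + 12)² = 12² = 144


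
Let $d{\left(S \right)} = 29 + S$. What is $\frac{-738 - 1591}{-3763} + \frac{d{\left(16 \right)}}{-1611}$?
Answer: $\frac{398076}{673577} \approx 0.59099$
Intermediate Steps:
$\frac{-738 - 1591}{-3763} + \frac{d{\left(16 \right)}}{-1611} = \frac{-738 - 1591}{-3763} + \frac{29 + 16}{-1611} = \left(-2329\right) \left(- \frac{1}{3763}\right) + 45 \left(- \frac{1}{1611}\right) = \frac{2329}{3763} - \frac{5}{179} = \frac{398076}{673577}$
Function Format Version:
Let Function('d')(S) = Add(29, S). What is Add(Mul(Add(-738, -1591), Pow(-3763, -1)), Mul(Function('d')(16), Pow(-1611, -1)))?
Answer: Rational(398076, 673577) ≈ 0.59099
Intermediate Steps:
Add(Mul(Add(-738, -1591), Pow(-3763, -1)), Mul(Function('d')(16), Pow(-1611, -1))) = Add(Mul(Add(-738, -1591), Pow(-3763, -1)), Mul(Add(29, 16), Pow(-1611, -1))) = Add(Mul(-2329, Rational(-1, 3763)), Mul(45, Rational(-1, 1611))) = Add(Rational(2329, 3763), Rational(-5, 179)) = Rational(398076, 673577)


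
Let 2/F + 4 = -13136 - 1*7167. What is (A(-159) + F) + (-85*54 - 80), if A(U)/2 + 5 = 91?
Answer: -91340888/20307 ≈ -4498.0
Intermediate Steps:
A(U) = 172 (A(U) = -10 + 2*91 = -10 + 182 = 172)
F = -2/20307 (F = 2/(-4 + (-13136 - 1*7167)) = 2/(-4 + (-13136 - 7167)) = 2/(-4 - 20303) = 2/(-20307) = 2*(-1/20307) = -2/20307 ≈ -9.8488e-5)
(A(-159) + F) + (-85*54 - 80) = (172 - 2/20307) + (-85*54 - 80) = 3492802/20307 + (-4590 - 80) = 3492802/20307 - 4670 = -91340888/20307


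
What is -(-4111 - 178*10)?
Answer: 5891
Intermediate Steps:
-(-4111 - 178*10) = -(-4111 - 1*1780) = -(-4111 - 1780) = -1*(-5891) = 5891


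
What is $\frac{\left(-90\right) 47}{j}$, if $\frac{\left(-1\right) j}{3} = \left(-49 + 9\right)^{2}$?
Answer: $\frac{141}{160} \approx 0.88125$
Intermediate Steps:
$j = -4800$ ($j = - 3 \left(-49 + 9\right)^{2} = - 3 \left(-40\right)^{2} = \left(-3\right) 1600 = -4800$)
$\frac{\left(-90\right) 47}{j} = \frac{\left(-90\right) 47}{-4800} = \left(-4230\right) \left(- \frac{1}{4800}\right) = \frac{141}{160}$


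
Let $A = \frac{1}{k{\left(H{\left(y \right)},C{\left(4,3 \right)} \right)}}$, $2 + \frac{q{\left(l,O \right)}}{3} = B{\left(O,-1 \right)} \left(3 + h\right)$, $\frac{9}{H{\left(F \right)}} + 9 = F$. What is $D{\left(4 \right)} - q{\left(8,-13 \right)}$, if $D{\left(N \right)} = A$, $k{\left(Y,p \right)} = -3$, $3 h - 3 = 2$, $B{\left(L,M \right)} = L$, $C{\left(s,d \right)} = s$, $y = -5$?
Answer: $\frac{563}{3} \approx 187.67$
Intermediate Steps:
$h = \frac{5}{3}$ ($h = 1 + \frac{1}{3} \cdot 2 = 1 + \frac{2}{3} = \frac{5}{3} \approx 1.6667$)
$H{\left(F \right)} = \frac{9}{-9 + F}$
$q{\left(l,O \right)} = -6 + 14 O$ ($q{\left(l,O \right)} = -6 + 3 O \left(3 + \frac{5}{3}\right) = -6 + 3 O \frac{14}{3} = -6 + 3 \frac{14 O}{3} = -6 + 14 O$)
$A = - \frac{1}{3}$ ($A = \frac{1}{-3} = - \frac{1}{3} \approx -0.33333$)
$D{\left(N \right)} = - \frac{1}{3}$
$D{\left(4 \right)} - q{\left(8,-13 \right)} = - \frac{1}{3} - \left(-6 + 14 \left(-13\right)\right) = - \frac{1}{3} - \left(-6 - 182\right) = - \frac{1}{3} - -188 = - \frac{1}{3} + 188 = \frac{563}{3}$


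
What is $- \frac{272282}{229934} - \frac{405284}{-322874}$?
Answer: $\frac{1318948197}{18559927579} \approx 0.071064$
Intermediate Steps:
$- \frac{272282}{229934} - \frac{405284}{-322874} = \left(-272282\right) \frac{1}{229934} - - \frac{202642}{161437} = - \frac{136141}{114967} + \frac{202642}{161437} = \frac{1318948197}{18559927579}$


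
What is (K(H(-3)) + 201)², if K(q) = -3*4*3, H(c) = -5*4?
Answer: 27225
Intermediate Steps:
H(c) = -20
K(q) = -36 (K(q) = -12*3 = -36)
(K(H(-3)) + 201)² = (-36 + 201)² = 165² = 27225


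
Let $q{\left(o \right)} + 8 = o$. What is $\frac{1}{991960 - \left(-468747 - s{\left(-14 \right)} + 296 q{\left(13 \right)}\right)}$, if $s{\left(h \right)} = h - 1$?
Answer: $\frac{1}{1459212} \approx 6.853 \cdot 10^{-7}$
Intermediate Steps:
$q{\left(o \right)} = -8 + o$
$s{\left(h \right)} = -1 + h$ ($s{\left(h \right)} = h - 1 = -1 + h$)
$\frac{1}{991960 - \left(-468747 - s{\left(-14 \right)} + 296 q{\left(13 \right)}\right)} = \frac{1}{991960 - \left(-468732 + 296 \left(-8 + 13\right)\right)} = \frac{1}{991960 + \left(468747 - 1495\right)} = \frac{1}{991960 + 467252} = \frac{1}{1459212}$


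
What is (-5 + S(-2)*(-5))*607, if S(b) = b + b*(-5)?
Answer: -27315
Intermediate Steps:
S(b) = -4*b (S(b) = b - 5*b = -4*b)
(-5 + S(-2)*(-5))*607 = (-5 - 4*(-2)*(-5))*607 = (-5 + 8*(-5))*607 = (-5 - 40)*607 = -45*607 = -27315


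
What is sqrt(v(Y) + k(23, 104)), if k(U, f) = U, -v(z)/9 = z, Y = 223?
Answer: 8*I*sqrt(31) ≈ 44.542*I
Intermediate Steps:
v(z) = -9*z
sqrt(v(Y) + k(23, 104)) = sqrt(-9*223 + 23) = sqrt(-2007 + 23) = sqrt(-1984) = 8*I*sqrt(31)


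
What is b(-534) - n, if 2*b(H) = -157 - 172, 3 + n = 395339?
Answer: -791001/2 ≈ -3.9550e+5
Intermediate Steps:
n = 395336 (n = -3 + 395339 = 395336)
b(H) = -329/2 (b(H) = (-157 - 172)/2 = (½)*(-329) = -329/2)
b(-534) - n = -329/2 - 1*395336 = -329/2 - 395336 = -791001/2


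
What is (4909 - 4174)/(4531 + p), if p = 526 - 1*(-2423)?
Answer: 147/1496 ≈ 0.098262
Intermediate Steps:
p = 2949 (p = 526 + 2423 = 2949)
(4909 - 4174)/(4531 + p) = (4909 - 4174)/(4531 + 2949) = 735/7480 = 735*(1/7480) = 147/1496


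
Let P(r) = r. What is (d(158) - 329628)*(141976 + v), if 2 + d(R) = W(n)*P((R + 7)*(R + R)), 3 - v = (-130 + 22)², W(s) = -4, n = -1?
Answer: -70134229850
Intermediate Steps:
v = -11661 (v = 3 - (-130 + 22)² = 3 - 1*(-108)² = 3 - 1*11664 = 3 - 11664 = -11661)
d(R) = -2 - 8*R*(7 + R) (d(R) = -2 - 4*(R + 7)*(R + R) = -2 - 4*(7 + R)*2*R = -2 - 8*R*(7 + R))
(d(158) - 329628)*(141976 + v) = ((-2 - 8*158*(7 + 158)) - 329628)*(141976 - 11661) = ((-2 - 8*158*165) - 329628)*130315 = ((-2 - 208560) - 329628)*130315 = (-208562 - 329628)*130315 = -538190*130315 = -70134229850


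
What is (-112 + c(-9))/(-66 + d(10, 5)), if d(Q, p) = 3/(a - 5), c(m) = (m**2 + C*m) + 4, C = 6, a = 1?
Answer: 108/89 ≈ 1.2135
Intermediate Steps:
c(m) = 4 + m**2 + 6*m (c(m) = (m**2 + 6*m) + 4 = 4 + m**2 + 6*m)
d(Q, p) = -3/4 (d(Q, p) = 3/(1 - 5) = 3/(-4) = 3*(-1/4) = -3/4)
(-112 + c(-9))/(-66 + d(10, 5)) = (-112 + (4 + (-9)**2 + 6*(-9)))/(-66 - 3/4) = (-112 + (4 + 81 - 54))/(-267/4) = (-112 + 31)*(-4/267) = -81*(-4/267) = 108/89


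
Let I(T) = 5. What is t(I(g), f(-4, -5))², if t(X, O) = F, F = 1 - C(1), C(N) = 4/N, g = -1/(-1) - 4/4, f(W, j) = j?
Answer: 9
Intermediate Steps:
g = 0 (g = -1*(-1) - 4*¼ = 1 - 1 = 0)
F = -3 (F = 1 - 4/1 = 1 - 4 = -3)
t(X, O) = -3
t(I(g), f(-4, -5))² = (-3)² = 9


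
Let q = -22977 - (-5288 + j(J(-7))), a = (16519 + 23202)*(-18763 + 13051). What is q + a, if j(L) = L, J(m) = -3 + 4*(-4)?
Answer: -226904022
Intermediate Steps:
J(m) = -19 (J(m) = -3 - 16 = -19)
a = -226886352 (a = 39721*(-5712) = -226886352)
q = -17670 (q = -22977 - (-5288 - 19) = -22977 - 1*(-5307) = -22977 + 5307 = -17670)
q + a = -17670 - 226886352 = -226904022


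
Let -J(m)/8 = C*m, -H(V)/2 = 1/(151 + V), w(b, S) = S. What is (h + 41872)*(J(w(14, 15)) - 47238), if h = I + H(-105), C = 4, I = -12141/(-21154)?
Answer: -486073316107467/243271 ≈ -1.9981e+9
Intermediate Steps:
I = 12141/21154 (I = -12141*(-1/21154) = 12141/21154 ≈ 0.57393)
H(V) = -2/(151 + V)
J(m) = -32*m
h = 258089/486542 (h = 12141/21154 - 2/(151 - 105) = 12141/21154 - 2/46 = 12141/21154 - 2*1/46 = 12141/21154 - 1/23 = 258089/486542 ≈ 0.53046)
(h + 41872)*(J(w(14, 15)) - 47238) = (258089/486542 + 41872)*(-32*15 - 47238) = 20372744713*(-480 - 47238)/486542 = (20372744713/486542)*(-47718) = -486073316107467/243271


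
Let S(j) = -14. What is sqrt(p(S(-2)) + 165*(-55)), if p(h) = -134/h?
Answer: I*sqrt(444206)/7 ≈ 95.213*I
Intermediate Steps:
sqrt(p(S(-2)) + 165*(-55)) = sqrt(-134/(-14) + 165*(-55)) = sqrt(-134*(-1/14) - 9075) = sqrt(67/7 - 9075) = sqrt(-63458/7) = I*sqrt(444206)/7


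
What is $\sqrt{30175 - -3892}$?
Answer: $\sqrt{34067} \approx 184.57$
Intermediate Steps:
$\sqrt{30175 - -3892} = \sqrt{30175 + 3892} = \sqrt{34067}$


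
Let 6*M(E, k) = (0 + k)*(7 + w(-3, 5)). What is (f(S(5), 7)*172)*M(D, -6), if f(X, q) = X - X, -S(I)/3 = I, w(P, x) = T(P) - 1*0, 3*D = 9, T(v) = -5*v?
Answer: 0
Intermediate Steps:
D = 3 (D = (⅓)*9 = 3)
w(P, x) = -5*P (w(P, x) = -5*P - 1*0 = -5*P + 0 = -5*P)
S(I) = -3*I
f(X, q) = 0
M(E, k) = 11*k/3 (M(E, k) = ((0 + k)*(7 - 5*(-3)))/6 = (k*(7 + 15))/6 = (k*22)/6 = (22*k)/6 = 11*k/3)
(f(S(5), 7)*172)*M(D, -6) = (0*172)*((11/3)*(-6)) = 0*(-22) = 0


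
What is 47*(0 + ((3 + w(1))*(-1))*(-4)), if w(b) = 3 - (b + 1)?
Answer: 752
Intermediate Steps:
w(b) = 2 - b (w(b) = 3 - (1 + b) = 3 + (-1 - b) = 2 - b)
47*(0 + ((3 + w(1))*(-1))*(-4)) = 47*(0 + ((3 + (2 - 1*1))*(-1))*(-4)) = 47*(0 + ((3 + (2 - 1))*(-1))*(-4)) = 47*(0 + ((3 + 1)*(-1))*(-4)) = 47*(0 + (4*(-1))*(-4)) = 47*(0 - 4*(-4)) = 47*(0 + 16) = 47*16 = 752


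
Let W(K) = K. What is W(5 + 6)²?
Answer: 121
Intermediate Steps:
W(5 + 6)² = (5 + 6)² = 11² = 121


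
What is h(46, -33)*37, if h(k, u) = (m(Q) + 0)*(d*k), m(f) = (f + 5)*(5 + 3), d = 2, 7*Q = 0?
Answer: 136160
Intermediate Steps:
Q = 0 (Q = (1/7)*0 = 0)
m(f) = 40 + 8*f (m(f) = (5 + f)*8 = 40 + 8*f)
h(k, u) = 80*k (h(k, u) = ((40 + 8*0) + 0)*(2*k) = ((40 + 0) + 0)*(2*k) = (40 + 0)*(2*k) = 40*(2*k) = 80*k)
h(46, -33)*37 = (80*46)*37 = 3680*37 = 136160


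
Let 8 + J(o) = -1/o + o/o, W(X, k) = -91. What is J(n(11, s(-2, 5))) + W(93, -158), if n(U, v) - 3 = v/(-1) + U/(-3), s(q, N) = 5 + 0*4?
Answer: -1663/17 ≈ -97.823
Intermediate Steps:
s(q, N) = 5 (s(q, N) = 5 + 0 = 5)
n(U, v) = 3 - v - U/3 (n(U, v) = 3 + (v/(-1) + U/(-3)) = 3 + (v*(-1) + U*(-⅓)) = 3 + (-v - U/3) = 3 - v - U/3)
J(o) = -7 - 1/o (J(o) = -8 + (-1/o + o/o) = -8 + (-1/o + 1) = -8 + (1 - 1/o) = -7 - 1/o)
J(n(11, s(-2, 5))) + W(93, -158) = (-7 - 1/(3 - 1*5 - ⅓*11)) - 91 = (-7 - 1/(3 - 5 - 11/3)) - 91 = (-7 - 1/(-17/3)) - 91 = (-7 - 1*(-3/17)) - 91 = (-7 + 3/17) - 91 = -116/17 - 91 = -1663/17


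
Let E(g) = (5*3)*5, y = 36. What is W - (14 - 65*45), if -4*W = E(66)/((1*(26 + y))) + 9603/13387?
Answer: 878440975/301816 ≈ 2910.5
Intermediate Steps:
E(g) = 75 (E(g) = 15*5 = 75)
W = -145401/301816 (W = -(75/((1*(26 + 36))) + 9603/13387)/4 = -(75/((1*62)) + 9603*(1/13387))/4 = -(75/62 + 873/1217)/4 = -1/4*145401/75454 = -145401/301816 ≈ -0.48175)
W - (14 - 65*45) = -145401/301816 - (14 - 65*45) = -145401/301816 - (14 - 2925) = -145401/301816 - 1*(-2911) = -145401/301816 + 2911 = 878440975/301816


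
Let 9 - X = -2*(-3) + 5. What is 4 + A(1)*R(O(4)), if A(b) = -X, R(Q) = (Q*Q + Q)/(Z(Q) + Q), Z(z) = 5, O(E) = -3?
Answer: 10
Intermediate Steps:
X = -2 (X = 9 - (-2*(-3) + 5) = 9 - (6 + 5) = 9 - 1*11 = 9 - 11 = -2)
R(Q) = (Q + Q²)/(5 + Q) (R(Q) = (Q*Q + Q)/(5 + Q) = (Q² + Q)/(5 + Q) = (Q + Q²)/(5 + Q))
A(b) = 2 (A(b) = -1*(-2) = 2)
4 + A(1)*R(O(4)) = 4 + 2*(-3*(1 - 3)/(5 - 3)) = 4 + 2*(-3*(-2)/2) = 4 + 2*(-3*½*(-2)) = 4 + 2*3 = 4 + 6 = 10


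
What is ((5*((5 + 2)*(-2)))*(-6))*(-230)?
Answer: -96600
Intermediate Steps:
((5*((5 + 2)*(-2)))*(-6))*(-230) = ((5*(7*(-2)))*(-6))*(-230) = ((5*(-14))*(-6))*(-230) = -70*(-6)*(-230) = 420*(-230) = -96600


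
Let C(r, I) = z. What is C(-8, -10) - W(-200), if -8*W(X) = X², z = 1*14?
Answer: 5014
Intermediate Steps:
z = 14
C(r, I) = 14
W(X) = -X²/8
C(-8, -10) - W(-200) = 14 - (-1)*(-200)²/8 = 14 - (-1)*40000/8 = 14 - 1*(-5000) = 14 + 5000 = 5014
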